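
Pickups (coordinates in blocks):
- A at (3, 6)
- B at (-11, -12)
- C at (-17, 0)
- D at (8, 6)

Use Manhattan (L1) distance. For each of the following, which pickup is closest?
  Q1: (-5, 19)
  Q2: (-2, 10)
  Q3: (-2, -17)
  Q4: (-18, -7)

Q1→A; Q2→A; Q3→B; Q4→C

Q1 at (-5, 19):
  A: 21 blocks
  B: 37 blocks
  C: 31 blocks
  D: 26 blocks
  → nearest: A (21 blocks)
Q2 at (-2, 10):
  A: 9 blocks
  B: 31 blocks
  C: 25 blocks
  D: 14 blocks
  → nearest: A (9 blocks)
Q3 at (-2, -17):
  A: 28 blocks
  B: 14 blocks
  C: 32 blocks
  D: 33 blocks
  → nearest: B (14 blocks)
Q4 at (-18, -7):
  A: 34 blocks
  B: 12 blocks
  C: 8 blocks
  D: 39 blocks
  → nearest: C (8 blocks)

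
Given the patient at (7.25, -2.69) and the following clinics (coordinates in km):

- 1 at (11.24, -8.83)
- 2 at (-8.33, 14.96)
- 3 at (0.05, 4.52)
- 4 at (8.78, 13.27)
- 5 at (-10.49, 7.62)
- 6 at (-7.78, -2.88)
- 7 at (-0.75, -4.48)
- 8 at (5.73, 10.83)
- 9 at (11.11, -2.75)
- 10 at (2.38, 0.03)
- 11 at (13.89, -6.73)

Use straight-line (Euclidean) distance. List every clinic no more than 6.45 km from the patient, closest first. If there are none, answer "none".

Distances from (7.25, -2.69):
1: √((3.99)² + (-6.14)²) = √(15.9201 + 37.6996) = 7.32 km
2: √((-15.58)² + (17.65)²) = √(242.7364 + 311.5225) = 23.54 km
3: √((-7.20)² + (7.21)²) = √(51.8400 + 51.9841) = 10.19 km
4: √((1.53)² + (15.96)²) = √(2.3409 + 254.7216) = 16.03 km
5: √((-17.74)² + (10.31)²) = √(314.7076 + 106.2961) = 20.52 km
6: √((-15.03)² + (-0.19)²) = √(225.9009 + 0.0361) = 15.03 km
7: √((-8.00)² + (-1.79)²) = √(64.0000 + 3.2041) = 8.20 km
8: √((-1.52)² + (13.52)²) = √(2.3104 + 182.7904) = 13.61 km
9: √((3.86)² + (-0.06)²) = √(14.8996 + 0.0036) = 3.86 km
10: √((-4.87)² + (2.72)²) = √(23.7169 + 7.3984) = 5.58 km
11: √((6.64)² + (-4.04)²) = √(44.0896 + 16.3216) = 7.77 km
Threshold 6.45 km: 9 (3.86 km), 10 (5.58 km) are within range.

9, 10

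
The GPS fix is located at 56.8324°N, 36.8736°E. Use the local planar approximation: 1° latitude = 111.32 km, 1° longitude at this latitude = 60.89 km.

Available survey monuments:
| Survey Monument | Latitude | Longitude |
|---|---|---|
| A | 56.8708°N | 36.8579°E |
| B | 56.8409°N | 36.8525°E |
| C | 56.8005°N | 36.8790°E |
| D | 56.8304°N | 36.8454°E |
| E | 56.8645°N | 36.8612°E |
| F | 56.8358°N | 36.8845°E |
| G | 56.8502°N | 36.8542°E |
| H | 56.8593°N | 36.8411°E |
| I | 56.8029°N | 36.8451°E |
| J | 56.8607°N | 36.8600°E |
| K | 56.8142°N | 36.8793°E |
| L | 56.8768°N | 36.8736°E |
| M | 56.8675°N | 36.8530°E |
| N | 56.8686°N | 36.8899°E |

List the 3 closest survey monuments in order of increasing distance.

Distances from 56.8324°N, 36.8736°E:
A: 4.3803 km
B: 1.5956 km
C: 3.5663 km
D: 1.7315 km
E: 3.6523 km
F: 0.7640 km
G: 2.3069 km
H: 3.5893 km
I: 3.7143 km
J: 3.2574 km
K: 2.0555 km
L: 4.9426 km
M: 4.1037 km
N: 4.1502 km
Sorted: F (0.7640 km) < B (1.5956 km) < D (1.7315 km) < K (2.0555 km) < G (2.3069 km) < …

F, B, D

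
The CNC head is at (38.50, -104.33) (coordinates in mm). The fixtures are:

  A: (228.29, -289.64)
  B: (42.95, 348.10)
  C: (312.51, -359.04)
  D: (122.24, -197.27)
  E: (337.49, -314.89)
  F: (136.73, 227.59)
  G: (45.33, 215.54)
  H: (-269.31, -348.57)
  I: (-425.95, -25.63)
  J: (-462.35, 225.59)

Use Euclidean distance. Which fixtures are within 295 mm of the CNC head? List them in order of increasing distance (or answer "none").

Distances from (38.50, -104.33):
A: √((189.79)² + (-185.31)²) = √(36020.2441 + 34339.7961) = 265.25 mm
B: √((4.45)² + (452.43)²) = √(19.8025 + 204692.9049) = 452.45 mm
C: √((274.01)² + (-254.71)²) = √(75081.4801 + 64877.1841) = 374.11 mm
D: √((83.74)² + (-92.94)²) = √(7012.3876 + 8637.8436) = 125.10 mm
E: √((298.99)² + (-210.56)²) = √(89395.0201 + 44335.5136) = 365.69 mm
F: √((98.23)² + (331.92)²) = √(9649.1329 + 110170.8864) = 346.15 mm
G: √((6.83)² + (319.87)²) = √(46.6489 + 102316.8169) = 319.94 mm
H: √((-307.81)² + (-244.24)²) = √(94746.9961 + 59653.1776) = 392.94 mm
I: √((-464.45)² + (78.70)²) = √(215713.8025 + 6193.6900) = 471.07 mm
J: √((-500.85)² + (329.92)²) = √(250850.7225 + 108847.2064) = 599.75 mm
Threshold 295 mm: D (125.10 mm), A (265.25 mm) are within range.

D, A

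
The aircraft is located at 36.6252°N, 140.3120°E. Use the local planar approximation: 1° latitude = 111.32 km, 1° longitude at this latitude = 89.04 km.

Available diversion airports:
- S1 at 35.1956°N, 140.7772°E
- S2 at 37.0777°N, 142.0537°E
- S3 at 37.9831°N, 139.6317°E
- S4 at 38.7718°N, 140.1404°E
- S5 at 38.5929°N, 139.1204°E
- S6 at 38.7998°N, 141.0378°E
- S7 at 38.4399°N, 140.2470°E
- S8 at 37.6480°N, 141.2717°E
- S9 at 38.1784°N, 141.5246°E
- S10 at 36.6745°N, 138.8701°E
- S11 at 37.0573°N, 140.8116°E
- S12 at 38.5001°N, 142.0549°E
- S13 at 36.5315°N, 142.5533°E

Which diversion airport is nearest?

S11

Distances from 36.6252°N, 140.3120°E:
S1: 164.4453 km
S2: 163.0567 km
S3: 162.8465 km
S4: 239.4475 km
S5: 243.3879 km
S6: 250.5543 km
S7: 202.0953 km
S8: 142.3575 km
S9: 203.8447 km
S10: 128.5040 km
S11: 65.5180 km
S12: 260.0860 km
S13: 199.8378 km
Minimum: S11 at 65.5180 km.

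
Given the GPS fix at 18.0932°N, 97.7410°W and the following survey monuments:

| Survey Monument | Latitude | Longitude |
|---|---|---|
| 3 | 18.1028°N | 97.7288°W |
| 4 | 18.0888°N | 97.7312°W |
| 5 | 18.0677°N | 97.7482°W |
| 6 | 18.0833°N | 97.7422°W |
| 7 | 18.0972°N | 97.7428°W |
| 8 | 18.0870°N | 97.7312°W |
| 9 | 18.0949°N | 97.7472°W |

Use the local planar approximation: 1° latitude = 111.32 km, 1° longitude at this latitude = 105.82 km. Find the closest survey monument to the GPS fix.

7

Distances from 18.0932°N, 97.7410°W:
3: 1.6759 km
4: 1.1469 km
5: 2.9391 km
6: 1.1094 km
7: 0.4843 km
8: 1.2457 km
9: 0.6828 km
Minimum: 7 at 0.4843 km.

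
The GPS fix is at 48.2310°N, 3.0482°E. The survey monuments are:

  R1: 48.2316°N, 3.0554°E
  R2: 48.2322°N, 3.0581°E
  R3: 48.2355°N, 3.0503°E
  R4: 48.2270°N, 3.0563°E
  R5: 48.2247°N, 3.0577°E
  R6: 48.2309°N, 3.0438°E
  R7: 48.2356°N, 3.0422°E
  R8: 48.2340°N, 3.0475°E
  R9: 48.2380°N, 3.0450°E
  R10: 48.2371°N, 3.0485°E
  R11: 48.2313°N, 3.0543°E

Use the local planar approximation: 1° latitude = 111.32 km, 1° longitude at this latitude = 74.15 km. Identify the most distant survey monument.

Distances from 48.2310°N, 3.0482°E:
R1: 0.5380 km
R2: 0.7461 km
R3: 0.5246 km
R4: 0.7477 km
R5: 0.9940 km
R6: 0.3264 km
R7: 0.6783 km
R8: 0.3380 km
R9: 0.8146 km
R10: 0.6794 km
R11: 0.4535 km
Maximum: R5 at 0.9940 km.

R5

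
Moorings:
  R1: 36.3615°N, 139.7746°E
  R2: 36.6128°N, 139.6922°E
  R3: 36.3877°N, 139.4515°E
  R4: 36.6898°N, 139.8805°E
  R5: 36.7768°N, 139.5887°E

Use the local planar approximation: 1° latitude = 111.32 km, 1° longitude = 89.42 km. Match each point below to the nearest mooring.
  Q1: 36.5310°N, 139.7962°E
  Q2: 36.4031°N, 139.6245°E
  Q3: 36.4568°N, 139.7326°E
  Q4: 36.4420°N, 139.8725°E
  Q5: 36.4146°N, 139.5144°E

Q1 at 36.5310°N, 139.7962°E:
  R1: √((-0.1695·111.32)² + (-0.0216·89.42)²) = √(356.029349 + 3.730584) = 18.9673 km
  R2: √((0.0818·111.32)² + (-0.1040·89.42)²) = √(82.918799 + 86.484048) = 13.0155 km
  R3: √((-0.1433·111.32)² + (-0.3447·89.42)²) = √(254.471281 + 950.061891) = 34.7064 km
  R4: √((0.1588·111.32)² + (0.0843·89.42)²) = √(312.498107 + 56.823042) = 19.2177 km
  R5: √((0.2458·111.32)² + (-0.2075·89.42)²) = √(748.703998 + 344.275037) = 33.0602 km
  → nearest: R2 (13.0155 km)
Q2 at 36.4031°N, 139.6245°E:
  R1: √((-0.0416·111.32)² + (0.1501·89.42)²) = √(21.445346 + 180.148527) = 14.1984 km
  R2: √((0.2097·111.32)² + (0.0677·89.42)²) = √(544.933185 + 36.647695) = 24.1160 km
  R3: √((-0.0154·111.32)² + (-0.1730·89.42)²) = √(2.938920 + 239.310381) = 15.5644 km
  R4: √((0.2867·111.32)² + (0.2560·89.42)²) = √(1018.595566 + 524.021688) = 39.2762 km
  R5: √((0.3737·111.32)² + (-0.0358·89.42)²) = √(1730.583629 + 10.247912) = 41.7233 km
  → nearest: R1 (14.1984 km)
Q3 at 36.4568°N, 139.7326°E:
  R1: √((-0.0953·111.32)² + (0.0420·89.42)²) = √(112.546553 + 14.104832) = 11.2539 km
  R2: √((0.1560·111.32)² + (-0.0404·89.42)²) = √(301.575177 + 13.050648) = 17.7377 km
  R3: √((-0.0691·111.32)² + (-0.2811·89.42)²) = √(59.170125 + 631.816586) = 26.2866 km
  R4: √((0.2330·111.32)² + (0.1479·89.42)²) = √(672.757019 + 174.906391) = 29.1147 km
  R5: √((0.3200·111.32)² + (-0.1439·89.42)²) = √(1268.955382 + 165.573534) = 37.8752 km
  → nearest: R1 (11.2539 km)
Q4 at 36.4420°N, 139.8725°E:
  R1: √((-0.0805·111.32)² + (-0.0979·89.42)²) = √(80.304181 + 76.636333) = 12.5276 km
  R2: √((0.1708·111.32)² + (-0.1803·89.42)²) = √(361.511509 + 259.932620) = 24.9288 km
  R3: √((-0.0543·111.32)² + (-0.4210·89.42)²) = √(36.538108 + 1417.207763) = 38.1280 km
  R4: √((0.2478·111.32)² + (0.0080·89.42)²) = √(760.937521 + 0.511740) = 27.5944 km
  R5: √((0.3348·111.32)² + (-0.2838·89.42)²) = √(1389.048129 + 644.012228) = 45.0895 km
  → nearest: R1 (12.5276 km)
Q5 at 36.4146°N, 139.5144°E:
  R1: √((-0.0531·111.32)² + (0.2602·89.42)²) = √(34.941009 + 541.357198) = 24.0062 km
  R2: √((0.1982·111.32)² + (0.1778·89.42)²) = √(486.803504 + 252.774258) = 27.1952 km
  R3: √((-0.0269·111.32)² + (-0.0629·89.42)²) = √(8.967078 + 31.635203) = 6.3720 km
  R4: √((0.2752·111.32)² + (0.3661·89.42)²) = √(938.519400 + 1071.689039) = 44.8353 km
  R5: √((0.3622·111.32)² + (0.0743·89.42)²) = √(1625.710787 + 44.141487) = 40.8638 km
  → nearest: R3 (6.3720 km)

Q1→R2; Q2→R1; Q3→R1; Q4→R1; Q5→R3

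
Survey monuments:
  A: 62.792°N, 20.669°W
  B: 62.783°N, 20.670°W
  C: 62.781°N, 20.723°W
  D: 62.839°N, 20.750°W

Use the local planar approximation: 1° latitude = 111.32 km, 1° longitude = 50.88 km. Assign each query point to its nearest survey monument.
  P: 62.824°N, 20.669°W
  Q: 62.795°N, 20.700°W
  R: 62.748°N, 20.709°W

P→A; Q→A; R→C

P at 62.824°N, 20.669°W:
  A: 3.5622 km
  B: 4.5644 km
  C: 5.5192 km
  D: 4.4467 km
  → nearest: A (3.5622 km)
Q at 62.795°N, 20.700°W:
  A: 1.6122 km
  B: 2.0284 km
  C: 1.9489 km
  D: 5.5193 km
  → nearest: A (1.6122 km)
R at 62.748°N, 20.709°W:
  A: 5.3041 km
  B: 4.3724 km
  C: 3.7420 km
  D: 10.3427 km
  → nearest: C (3.7420 km)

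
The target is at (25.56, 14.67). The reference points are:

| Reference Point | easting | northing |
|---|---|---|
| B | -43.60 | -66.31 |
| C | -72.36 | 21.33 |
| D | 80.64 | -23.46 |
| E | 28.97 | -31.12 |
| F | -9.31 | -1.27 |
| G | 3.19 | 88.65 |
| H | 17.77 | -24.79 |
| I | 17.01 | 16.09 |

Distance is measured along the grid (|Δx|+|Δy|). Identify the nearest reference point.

Distances from (25.56, 14.67):
B: 150.14
C: 104.58
D: 93.21
E: 49.20
F: 50.81
G: 96.35
H: 47.25
I: 9.97
Minimum: I at 9.97.

I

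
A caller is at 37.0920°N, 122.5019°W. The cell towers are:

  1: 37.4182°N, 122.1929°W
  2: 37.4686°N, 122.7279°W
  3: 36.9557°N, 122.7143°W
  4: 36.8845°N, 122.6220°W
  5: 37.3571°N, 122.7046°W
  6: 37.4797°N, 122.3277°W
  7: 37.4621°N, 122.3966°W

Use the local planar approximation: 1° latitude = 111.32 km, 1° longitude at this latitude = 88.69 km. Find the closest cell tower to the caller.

Distances from 37.0920°N, 122.5019°W:
1: √((0.3262·111.32)² + (0.3090·88.69)²) = √(1318.603757 + 751.045535) = 45.4934 km
2: √((0.3766·111.32)² + (-0.2260·88.69)²) = √(1757.547320 + 401.759531) = 46.4683 km
3: √((-0.1363·111.32)² + (-0.2124·88.69)²) = √(230.217380 + 354.861051) = 24.1884 km
4: √((-0.2075·111.32)² + (-0.1201·88.69)²) = √(533.559181 + 113.458052) = 25.4365 km
5: √((0.2651·111.32)² + (-0.2027·88.69)²) = √(870.895108 + 323.189176) = 34.5555 km
6: √((0.3877·111.32)² + (0.1742·88.69)²) = √(1862.678910 + 238.696258) = 45.8408 km
7: √((0.3701·111.32)² + (0.1053·88.69)²) = √(1697.401437 + 87.217986) = 42.2448 km
Minimum: 3 at 24.1884 km.

3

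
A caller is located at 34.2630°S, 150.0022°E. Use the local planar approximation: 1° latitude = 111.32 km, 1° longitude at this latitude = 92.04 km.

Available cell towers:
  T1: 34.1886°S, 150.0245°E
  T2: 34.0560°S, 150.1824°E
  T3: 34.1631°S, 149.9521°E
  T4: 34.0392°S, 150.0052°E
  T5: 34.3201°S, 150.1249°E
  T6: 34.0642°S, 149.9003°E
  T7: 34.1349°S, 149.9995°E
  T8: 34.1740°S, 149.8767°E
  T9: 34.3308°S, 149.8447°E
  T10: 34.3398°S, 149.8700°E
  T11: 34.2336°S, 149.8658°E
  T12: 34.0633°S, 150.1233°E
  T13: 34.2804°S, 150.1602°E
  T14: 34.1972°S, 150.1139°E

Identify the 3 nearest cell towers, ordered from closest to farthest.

T1, T3, T14

Distances from 34.2630°S, 150.0022°E:
T1: 8.5327 km
T2: 28.3914 km
T3: 12.0390 km
T4: 24.9149 km
T5: 12.9593 km
T6: 24.0358 km
T7: 14.2623 km
T8: 15.2179 km
T9: 16.3434 km
T10: 14.8709 km
T11: 12.9738 km
T12: 24.8683 km
T13: 14.6708 km
T14: 12.6234 km
Sorted: T1 (8.5327 km) < T3 (12.0390 km) < T14 (12.6234 km) < T5 (12.9593 km) < T11 (12.9738 km) < …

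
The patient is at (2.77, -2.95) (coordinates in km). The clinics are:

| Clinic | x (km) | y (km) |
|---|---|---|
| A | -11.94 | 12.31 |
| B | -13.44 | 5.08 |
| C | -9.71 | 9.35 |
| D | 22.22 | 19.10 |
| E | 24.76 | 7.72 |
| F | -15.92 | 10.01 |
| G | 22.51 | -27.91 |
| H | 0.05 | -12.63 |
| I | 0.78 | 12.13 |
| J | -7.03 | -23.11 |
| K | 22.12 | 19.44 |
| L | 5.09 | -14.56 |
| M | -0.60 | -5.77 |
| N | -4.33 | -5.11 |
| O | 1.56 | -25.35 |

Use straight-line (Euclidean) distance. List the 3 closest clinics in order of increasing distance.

Distances from (2.77, -2.95):
A: √((-14.71)² + (15.26)²) = √(216.3841 + 232.8676) = 21.20 km
B: √((-16.21)² + (8.03)²) = √(262.7641 + 64.4809) = 18.09 km
C: √((-12.48)² + (12.30)²) = √(155.7504 + 151.2900) = 17.52 km
D: √((19.45)² + (22.05)²) = √(378.3025 + 486.2025) = 29.40 km
E: √((21.99)² + (10.67)²) = √(483.5601 + 113.8489) = 24.44 km
F: √((-18.69)² + (12.96)²) = √(349.3161 + 167.9616) = 22.74 km
G: √((19.74)² + (-24.96)²) = √(389.6676 + 623.0016) = 31.82 km
H: √((-2.72)² + (-9.68)²) = √(7.3984 + 93.7024) = 10.05 km
I: √((-1.99)² + (15.08)²) = √(3.9601 + 227.4064) = 15.21 km
J: √((-9.80)² + (-20.16)²) = √(96.0400 + 406.4256) = 22.42 km
K: √((19.35)² + (22.39)²) = √(374.4225 + 501.3121) = 29.59 km
L: √((2.32)² + (-11.61)²) = √(5.3824 + 134.7921) = 11.84 km
M: √((-3.37)² + (-2.82)²) = √(11.3569 + 7.9524) = 4.39 km
N: √((-7.10)² + (-2.16)²) = √(50.4100 + 4.6656) = 7.42 km
O: √((-1.21)² + (-22.40)²) = √(1.4641 + 501.7600) = 22.43 km
Sorted: M (4.39 km) < N (7.42 km) < H (10.05 km) < L (11.84 km) < I (15.21 km) < …

M, N, H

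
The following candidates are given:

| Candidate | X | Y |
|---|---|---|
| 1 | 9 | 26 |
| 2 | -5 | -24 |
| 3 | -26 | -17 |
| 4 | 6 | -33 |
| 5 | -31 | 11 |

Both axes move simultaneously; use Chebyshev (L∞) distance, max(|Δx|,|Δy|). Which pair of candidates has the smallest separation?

2 and 4

Pairwise distances:
2–4: 11
2–3: 21
3–5: 28
3–4: 32
2–5: 35
1–5: 40
1–3: 43
4–5: 44
1–2: 50
1–4: 59
Closest pair: 2–4 at 11.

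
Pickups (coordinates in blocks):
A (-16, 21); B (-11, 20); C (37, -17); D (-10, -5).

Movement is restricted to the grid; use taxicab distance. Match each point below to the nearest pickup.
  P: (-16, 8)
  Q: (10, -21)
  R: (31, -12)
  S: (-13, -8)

P at (-16, 8):
  A: |0| + |13| = 0 + 13 = 13 blocks
  B: |5| + |12| = 5 + 12 = 17 blocks
  C: |53| + |-25| = 53 + 25 = 78 blocks
  D: |6| + |-13| = 6 + 13 = 19 blocks
  → nearest: A (13 blocks)
Q at (10, -21):
  A: |-26| + |42| = 26 + 42 = 68 blocks
  B: |-21| + |41| = 21 + 41 = 62 blocks
  C: |27| + |4| = 27 + 4 = 31 blocks
  D: |-20| + |16| = 20 + 16 = 36 blocks
  → nearest: C (31 blocks)
R at (31, -12):
  A: |-47| + |33| = 47 + 33 = 80 blocks
  B: |-42| + |32| = 42 + 32 = 74 blocks
  C: |6| + |-5| = 6 + 5 = 11 blocks
  D: |-41| + |7| = 41 + 7 = 48 blocks
  → nearest: C (11 blocks)
S at (-13, -8):
  A: |-3| + |29| = 3 + 29 = 32 blocks
  B: |2| + |28| = 2 + 28 = 30 blocks
  C: |50| + |-9| = 50 + 9 = 59 blocks
  D: |3| + |3| = 3 + 3 = 6 blocks
  → nearest: D (6 blocks)

P→A; Q→C; R→C; S→D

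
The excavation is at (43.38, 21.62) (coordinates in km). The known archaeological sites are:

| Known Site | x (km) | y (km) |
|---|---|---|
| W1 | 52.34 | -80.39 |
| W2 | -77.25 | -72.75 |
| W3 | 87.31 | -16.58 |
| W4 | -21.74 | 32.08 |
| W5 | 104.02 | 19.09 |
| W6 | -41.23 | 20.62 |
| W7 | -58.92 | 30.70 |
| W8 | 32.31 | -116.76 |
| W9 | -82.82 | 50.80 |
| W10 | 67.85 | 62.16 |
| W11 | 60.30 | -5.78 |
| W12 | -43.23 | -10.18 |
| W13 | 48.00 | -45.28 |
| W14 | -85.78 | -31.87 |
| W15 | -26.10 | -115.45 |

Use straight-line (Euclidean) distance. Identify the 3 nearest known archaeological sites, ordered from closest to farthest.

Distances from (43.38, 21.62):
W1: √((8.96)² + (-102.01)²) = √(80.2816 + 10406.0401) = 102.40 km
W2: √((-120.63)² + (-94.37)²) = √(14551.5969 + 8905.6969) = 153.16 km
W3: √((43.93)² + (-38.20)²) = √(1929.8449 + 1459.2400) = 58.22 km
W4: √((-65.12)² + (10.46)²) = √(4240.6144 + 109.4116) = 65.95 km
W5: √((60.64)² + (-2.53)²) = √(3677.2096 + 6.4009) = 60.69 km
W6: √((-84.61)² + (-1.00)²) = √(7158.8521 + 1.0000) = 84.62 km
W7: √((-102.30)² + (9.08)²) = √(10465.2900 + 82.4464) = 102.70 km
W8: √((-11.07)² + (-138.38)²) = √(122.5449 + 19149.0244) = 138.82 km
W9: √((-126.20)² + (29.18)²) = √(15926.4400 + 851.4724) = 129.53 km
W10: √((24.47)² + (40.54)²) = √(598.7809 + 1643.4916) = 47.35 km
W11: √((16.92)² + (-27.40)²) = √(286.2864 + 750.7600) = 32.20 km
W12: √((-86.61)² + (-31.80)²) = √(7501.2921 + 1011.2400) = 92.26 km
W13: √((4.62)² + (-66.90)²) = √(21.3444 + 4475.6100) = 67.06 km
W14: √((-129.16)² + (-53.49)²) = √(16682.3056 + 2861.1801) = 139.80 km
W15: √((-69.48)² + (-137.07)²) = √(4827.4704 + 18788.1849) = 153.67 km
Sorted: W11 (32.20 km) < W10 (47.35 km) < W3 (58.22 km) < W5 (60.69 km) < W4 (65.95 km) < …

W11, W10, W3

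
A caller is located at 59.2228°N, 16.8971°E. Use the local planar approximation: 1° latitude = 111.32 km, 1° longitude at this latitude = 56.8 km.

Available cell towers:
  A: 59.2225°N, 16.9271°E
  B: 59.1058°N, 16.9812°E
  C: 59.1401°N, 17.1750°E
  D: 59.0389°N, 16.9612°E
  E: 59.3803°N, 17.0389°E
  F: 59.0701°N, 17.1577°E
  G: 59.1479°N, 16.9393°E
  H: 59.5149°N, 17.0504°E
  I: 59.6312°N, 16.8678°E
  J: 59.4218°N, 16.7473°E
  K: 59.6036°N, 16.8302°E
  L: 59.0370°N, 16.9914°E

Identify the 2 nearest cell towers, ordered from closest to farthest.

Distances from 59.2228°N, 16.8971°E:
A: √((-0.0003·111.32)² + (0.0300·56.8)²) = √(0.001115 + 2.903616) = 1.7043 km
B: √((-0.1170·111.32)² + (0.0841·56.8)²) = √(169.636037 + 22.818583) = 13.8728 km
C: √((-0.0827·111.32)² + (0.2779·56.8)²) = √(84.753456 + 249.157385) = 18.2732 km
D: √((-0.1839·111.32)² + (0.0641·56.8)²) = √(419.092466 + 13.256007) = 20.7930 km
E: √((0.1575·111.32)² + (0.1418·56.8)²) = √(307.402582 + 64.870782) = 19.2944 km
F: √((-0.1527·111.32)² + (0.2606·56.8)²) = √(288.951178 + 219.101572) = 22.5400 km
G: √((-0.0749·111.32)² + (0.0422·56.8)²) = √(69.520043 + 5.745417) = 8.6756 km
H: √((0.2921·111.32)² + (0.1533·56.8)²) = √(1057.327455 + 75.819511) = 33.6622 km
I: √((0.4084·111.32)² + (-0.0293·56.8)²) = √(2066.892370 + 2.769695) = 45.4935 km
J: √((0.1990·111.32)² + (-0.1498·56.8)²) = √(490.741231 + 72.396955) = 23.7305 km
K: √((0.3808·111.32)² + (-0.0669·56.8)²) = √(1796.967716 + 14.439392) = 42.5606 km
L: √((-0.1858·111.32)² + (0.0943·56.8)²) = √(427.797079 + 28.689307) = 21.3655 km
Sorted: A (1.7043 km) < G (8.6756 km) < B (13.8728 km) < C (18.2732 km) < …

A, G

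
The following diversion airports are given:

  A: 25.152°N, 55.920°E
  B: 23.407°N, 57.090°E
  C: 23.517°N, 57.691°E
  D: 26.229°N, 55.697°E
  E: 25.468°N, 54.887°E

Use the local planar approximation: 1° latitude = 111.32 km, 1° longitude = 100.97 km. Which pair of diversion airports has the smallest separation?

B and C

Pairwise distances:
B–C: √((0.110·111.32)² + (0.601·100.97)²) = √(149.94492 + 3682.42285) = 61.906 km
A–E: √((0.316·111.32)² + (-1.033·100.97)²) = √(1237.42977 + 10878.90929) = 110.074 km
D–E: √((-0.761·111.32)² + (-0.810·100.97)²) = √(7176.54990 + 6688.90072) = 117.752 km
A–D: √((1.077·111.32)² + (-0.223·100.97)²) = √(14374.00534 + 506.98422) = 121.988 km
A–B: √((-1.745·111.32)² + (1.170·100.97)²) = √(37734.38341 + 13955.85460) = 227.355 km
A–C: √((-1.635·111.32)² + (1.771·100.97)²) = √(33126.98487 + 31975.83063) = 255.153 km
B–E: √((2.061·111.32)² + (-2.203·100.97)²) = √(52638.36351 + 49478.17893) = 319.557 km
B–D: √((2.822·111.32)² + (-1.393·100.97)²) = √(98687.10616 + 19782.76287) = 344.195 km
C–E: √((1.951·111.32)² + (-2.804·100.97)²) = √(47169.46322 + 80156.86645) = 356.828 km
C–D: √((2.712·111.32)² + (-1.994·100.97)²) = √(91143.51339 + 40535.45204) = 362.876 km
Closest pair: B–C at 61.906 km.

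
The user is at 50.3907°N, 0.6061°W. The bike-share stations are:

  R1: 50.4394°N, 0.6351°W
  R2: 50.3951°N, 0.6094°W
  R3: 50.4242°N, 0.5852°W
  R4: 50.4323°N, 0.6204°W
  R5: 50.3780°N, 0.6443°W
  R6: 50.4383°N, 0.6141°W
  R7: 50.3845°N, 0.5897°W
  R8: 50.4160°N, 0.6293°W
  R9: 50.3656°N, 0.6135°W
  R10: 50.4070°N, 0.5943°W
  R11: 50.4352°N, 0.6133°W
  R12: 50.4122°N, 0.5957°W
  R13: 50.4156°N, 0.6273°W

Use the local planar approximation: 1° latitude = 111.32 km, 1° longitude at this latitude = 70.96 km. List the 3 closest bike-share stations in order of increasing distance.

R2, R7, R10

Distances from 50.3907°N, 0.6061°W:
R1: √((0.0487·111.32)² + (-0.0290·70.96)²) = √(29.390320 + 4.234705) = 5.7987 km
R2: √((0.0044·111.32)² + (-0.0033·70.96)²) = √(0.239912 + 0.054835) = 0.5429 km
R3: √((0.0335·111.32)² + (0.0209·70.96)²) = √(13.907082 + 2.199479) = 4.0133 km
R4: √((0.0416·111.32)² + (-0.0143·70.96)²) = √(21.445346 + 1.029673) = 4.7408 km
R5: √((-0.0127·111.32)² + (-0.0382·70.96)²) = √(1.998729 + 7.347743) = 3.0572 km
R6: √((0.0476·111.32)² + (-0.0080·70.96)²) = √(28.077621 + 0.322261) = 5.3292 km
R7: √((-0.0062·111.32)² + (0.0164·70.96)²) = √(0.476354 + 1.354300) = 1.3530 km
R8: √((0.0253·111.32)² + (-0.0232·70.96)²) = √(7.932086 + 2.710211) = 3.2623 km
R9: √((-0.0251·111.32)² + (-0.0074·70.96)²) = √(7.807174 + 0.275734) = 2.8430 km
R10: √((0.0163·111.32)² + (0.0118·70.96)²) = √(3.292468 + 0.701118) = 1.9984 km
R11: √((0.0445·111.32)² + (-0.0072·70.96)²) = √(24.539540 + 0.261031) = 4.9800 km
R12: √((0.0215·111.32)² + (0.0104·70.96)²) = √(5.728268 + 0.544620) = 2.5046 km
R13: √((0.0249·111.32)² + (-0.0212·70.96)²) = √(7.683252 + 2.263075) = 3.1538 km
Sorted: R2 (0.5429 km) < R7 (1.3530 km) < R10 (1.9984 km) < R12 (2.5046 km) < R9 (2.8430 km) < …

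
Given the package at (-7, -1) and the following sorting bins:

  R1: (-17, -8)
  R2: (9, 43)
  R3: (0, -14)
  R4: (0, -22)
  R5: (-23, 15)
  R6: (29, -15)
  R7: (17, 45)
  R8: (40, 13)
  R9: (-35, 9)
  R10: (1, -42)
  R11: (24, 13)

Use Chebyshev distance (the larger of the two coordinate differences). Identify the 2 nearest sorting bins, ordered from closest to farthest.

R1, R3

Distances from (-7, -1):
R1: 10
R2: 44
R3: 13
R4: 21
R5: 16
R6: 36
R7: 46
R8: 47
R9: 28
R10: 41
R11: 31
Sorted: R1 (10) < R3 (13) < R5 (16) < R4 (21) < …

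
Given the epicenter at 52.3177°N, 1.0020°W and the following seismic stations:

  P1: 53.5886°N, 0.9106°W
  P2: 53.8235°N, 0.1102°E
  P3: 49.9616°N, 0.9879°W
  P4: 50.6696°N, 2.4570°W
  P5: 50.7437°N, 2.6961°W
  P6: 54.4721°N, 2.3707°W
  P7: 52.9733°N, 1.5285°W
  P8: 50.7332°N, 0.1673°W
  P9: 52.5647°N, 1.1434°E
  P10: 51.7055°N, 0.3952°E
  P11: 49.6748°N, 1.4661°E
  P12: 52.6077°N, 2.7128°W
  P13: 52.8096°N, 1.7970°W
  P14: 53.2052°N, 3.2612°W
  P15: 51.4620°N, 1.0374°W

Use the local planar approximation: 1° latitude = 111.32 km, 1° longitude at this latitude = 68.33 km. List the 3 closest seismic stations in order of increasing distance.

Distances from 52.3177°N, 1.0020°W:
P1: 141.6144 km
P2: 184.0485 km
P3: 262.2828 km
P4: 208.6728 km
P5: 210.0027 km
P6: 257.4179 km
P7: 81.3667 km
P8: 185.3786 km
P9: 149.1515 km
P10: 117.2991 km
P11: 339.1156 km
P12: 121.2747 km
P13: 77.1323 km
P14: 183.2790 km
P15: 95.2872 km
Sorted: P13 (77.1323 km) < P7 (81.3667 km) < P15 (95.2872 km) < P10 (117.2991 km) < P12 (121.2747 km) < …

P13, P7, P15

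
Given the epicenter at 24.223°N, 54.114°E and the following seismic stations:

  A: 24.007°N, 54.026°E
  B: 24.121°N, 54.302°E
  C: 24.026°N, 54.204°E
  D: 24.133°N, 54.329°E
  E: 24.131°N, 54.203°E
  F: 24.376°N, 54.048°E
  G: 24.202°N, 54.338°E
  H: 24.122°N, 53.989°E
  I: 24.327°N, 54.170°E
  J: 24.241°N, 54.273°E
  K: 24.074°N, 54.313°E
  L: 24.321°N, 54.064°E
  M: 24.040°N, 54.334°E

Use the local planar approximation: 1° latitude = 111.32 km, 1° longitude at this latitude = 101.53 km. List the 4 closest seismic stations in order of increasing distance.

Distances from 24.223°N, 54.114°E:
A: 25.651 km
B: 22.210 km
C: 23.758 km
D: 24.018 km
E: 13.658 km
F: 18.303 km
G: 22.863 km
H: 16.955 km
I: 12.898 km
J: 16.267 km
K: 26.141 km
L: 12.033 km
M: 30.231 km
Sorted: L (12.033 km) < I (12.898 km) < E (13.658 km) < J (16.267 km) < H (16.955 km) < F (18.303 km) < …

L, I, E, J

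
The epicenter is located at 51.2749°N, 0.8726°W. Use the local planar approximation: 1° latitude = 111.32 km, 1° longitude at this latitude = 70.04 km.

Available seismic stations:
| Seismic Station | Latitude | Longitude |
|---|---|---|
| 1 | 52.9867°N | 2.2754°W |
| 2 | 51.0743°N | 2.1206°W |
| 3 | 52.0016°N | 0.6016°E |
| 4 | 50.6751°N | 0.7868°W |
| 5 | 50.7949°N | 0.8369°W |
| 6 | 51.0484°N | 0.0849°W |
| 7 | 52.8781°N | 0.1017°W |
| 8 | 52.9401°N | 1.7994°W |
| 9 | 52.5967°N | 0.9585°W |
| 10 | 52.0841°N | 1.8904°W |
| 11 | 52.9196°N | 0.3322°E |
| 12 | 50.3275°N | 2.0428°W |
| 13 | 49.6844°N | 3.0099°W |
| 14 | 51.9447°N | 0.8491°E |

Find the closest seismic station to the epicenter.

Distances from 51.2749°N, 0.8726°W:
1: √((1.7118·111.32)² + (-1.4028·70.04)²) = √(36312.189771 + 9653.477512) = 214.3961 km
2: √((-0.2006·111.32)² + (-1.2480·70.04)²) = √(498.664271 + 7640.494114) = 90.2173 km
3: √((0.7267·111.32)² + (1.4742·70.04)²) = √(6544.202293 + 10661.175401) = 131.1693 km
4: √((-0.5998·111.32)² + (0.0858·70.04)²) = √(4458.197646 + 36.113273) = 67.0396 km
5: √((-0.4800·111.32)² + (0.0357·70.04)²) = √(2855.149609 + 6.252140) = 53.4921 km
6: √((-0.2265·111.32)² + (0.7877·70.04)²) = √(635.744787 + 3043.784953) = 60.6591 km
7: √((1.6032·111.32)² + (0.7709·70.04)²) = √(31850.906978 + 2915.334326) = 186.4571 km
8: √((1.6652·111.32)² + (-0.9268·70.04)²) = √(34362.060627 + 4213.706916) = 196.4071 km
9: √((1.3218·111.32)² + (-0.0859·70.04)²) = √(21650.996529 + 36.197502) = 147.2657 km
10: √((0.8092·111.32)² + (-1.0178·70.04)²) = √(8114.432343 + 5081.795308) = 114.8748 km
11: √((1.6447·111.32)² + (1.2048·70.04)²) = √(33521.217209 + 7120.691859) = 201.5984 km
12: √((-0.9474·111.32)² + (-1.1702·70.04)²) = √(11122.775103 + 6717.574048) = 133.5678 km
13: √((-1.5905·111.32)² + (-2.1373·70.04)²) = √(31348.281806 + 22409.039717) = 231.8563 km
14: √((0.6698·111.32)² + (1.7217·70.04)²) = √(5559.512125 + 14541.433909) = 141.7778 km
Minimum: 5 at 53.4921 km.

5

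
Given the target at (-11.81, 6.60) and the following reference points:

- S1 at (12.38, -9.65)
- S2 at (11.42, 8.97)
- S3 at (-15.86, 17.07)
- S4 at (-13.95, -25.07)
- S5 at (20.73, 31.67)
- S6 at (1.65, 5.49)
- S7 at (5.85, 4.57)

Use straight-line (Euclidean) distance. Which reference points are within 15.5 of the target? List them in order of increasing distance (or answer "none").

S3, S6

Distances from (-11.81, 6.60):
S1: 29.14
S2: 23.35
S3: 11.23
S4: 31.74
S5: 41.08
S6: 13.51
S7: 17.78
Threshold 15.5: S3 (11.23), S6 (13.51) are within range.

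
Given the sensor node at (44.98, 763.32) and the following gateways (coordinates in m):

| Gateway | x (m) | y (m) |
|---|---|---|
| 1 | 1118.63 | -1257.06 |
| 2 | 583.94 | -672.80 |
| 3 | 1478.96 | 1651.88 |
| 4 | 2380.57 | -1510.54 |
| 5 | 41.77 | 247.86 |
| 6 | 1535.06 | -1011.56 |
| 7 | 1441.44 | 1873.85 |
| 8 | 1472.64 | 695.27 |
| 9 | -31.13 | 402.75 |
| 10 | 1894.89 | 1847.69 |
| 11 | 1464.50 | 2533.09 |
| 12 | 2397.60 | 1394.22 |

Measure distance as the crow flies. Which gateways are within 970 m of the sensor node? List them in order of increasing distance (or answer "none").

Distances from (44.98, 763.32):
1: 2287.94 m
2: 1533.92 m
3: 1686.96 m
4: 3259.67 m
5: 515.47 m
6: 2317.44 m
7: 1784.20 m
8: 1429.28 m
9: 368.52 m
10: 2144.30 m
11: 2268.73 m
12: 2435.75 m
Threshold 970 m: 9 (368.52 m), 5 (515.47 m) are within range.

9, 5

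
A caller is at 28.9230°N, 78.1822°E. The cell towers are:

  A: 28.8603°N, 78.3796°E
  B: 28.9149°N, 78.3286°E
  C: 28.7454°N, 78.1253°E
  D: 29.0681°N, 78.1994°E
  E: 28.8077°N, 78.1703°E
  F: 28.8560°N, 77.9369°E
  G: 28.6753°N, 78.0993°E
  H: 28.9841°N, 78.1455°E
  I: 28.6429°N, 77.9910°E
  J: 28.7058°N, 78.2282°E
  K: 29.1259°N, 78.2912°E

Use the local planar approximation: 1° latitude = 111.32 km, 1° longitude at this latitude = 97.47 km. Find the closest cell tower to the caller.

H

Distances from 28.9230°N, 78.1822°E:
A: √((-0.0627·111.32)² + (0.1974·97.47)²) = √(48.717105 + 370.199842) = 20.4675 km
B: √((-0.0081·111.32)² + (0.1464·97.47)²) = √(0.813048 + 203.621712) = 14.2981 km
C: √((-0.1776·111.32)² + (-0.0569·97.47)²) = √(390.869981 + 30.758593) = 20.5336 km
D: √((0.1451·111.32)² + (0.0172·97.47)²) = √(260.904290 + 2.810599) = 16.2393 km
E: √((-0.1153·111.32)² + (-0.0119·97.47)²) = √(164.742256 + 1.345352) = 12.8875 km
F: √((-0.0670·111.32)² + (-0.2453·97.47)²) = √(55.628327 + 571.658978) = 25.0457 km
G: √((-0.2477·111.32)² + (-0.0829·97.47)²) = √(760.323491 + 65.290650) = 28.7335 km
H: √((0.0611·111.32)² + (-0.0367·97.47)²) = √(46.262470 + 12.795995) = 7.6850 km
I: √((-0.2801·111.32)² + (-0.1912·97.47)²) = √(972.238048 + 347.310336) = 36.3256 km
J: √((-0.2172·111.32)² + (0.0460·97.47)²) = √(584.609727 + 20.102848) = 24.5909 km
K: √((0.2029·111.32)² + (0.1090·97.47)²) = √(510.164799 + 112.874263) = 24.9608 km
Minimum: H at 7.6850 km.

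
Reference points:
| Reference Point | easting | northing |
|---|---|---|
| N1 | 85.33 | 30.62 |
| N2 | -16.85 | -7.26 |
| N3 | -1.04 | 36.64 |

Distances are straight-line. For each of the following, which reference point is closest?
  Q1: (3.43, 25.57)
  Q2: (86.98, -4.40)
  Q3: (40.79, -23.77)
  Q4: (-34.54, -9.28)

Q1 at (3.43, 25.57):
  N1: √((81.90)² + (5.05)²) = √(6707.6100 + 25.5025) = 82.06
  N2: √((-20.28)² + (-32.83)²) = √(411.2784 + 1077.8089) = 38.59
  N3: √((-4.47)² + (11.07)²) = √(19.9809 + 122.5449) = 11.94
  → nearest: N3 (11.94)
Q2 at (86.98, -4.40):
  N1: √((-1.65)² + (35.02)²) = √(2.7225 + 1226.4004) = 35.06
  N2: √((-103.83)² + (-2.86)²) = √(10780.6689 + 8.1796) = 103.87
  N3: √((-88.02)² + (41.04)²) = √(7747.5204 + 1684.2816) = 97.12
  → nearest: N1 (35.06)
Q3 at (40.79, -23.77):
  N1: √((44.54)² + (54.39)²) = √(1983.8116 + 2958.2721) = 70.30
  N2: √((-57.64)² + (16.51)²) = √(3322.3696 + 272.5801) = 59.96
  N3: √((-41.83)² + (60.41)²) = √(1749.7489 + 3649.3681) = 73.48
  → nearest: N2 (59.96)
Q4 at (-34.54, -9.28):
  N1: √((119.87)² + (39.90)²) = √(14368.8169 + 1592.0100) = 126.34
  N2: √((17.69)² + (2.02)²) = √(312.9361 + 4.0804) = 17.80
  N3: √((33.50)² + (45.92)²) = √(1122.2500 + 2108.6464) = 56.84
  → nearest: N2 (17.80)

Q1→N3; Q2→N1; Q3→N2; Q4→N2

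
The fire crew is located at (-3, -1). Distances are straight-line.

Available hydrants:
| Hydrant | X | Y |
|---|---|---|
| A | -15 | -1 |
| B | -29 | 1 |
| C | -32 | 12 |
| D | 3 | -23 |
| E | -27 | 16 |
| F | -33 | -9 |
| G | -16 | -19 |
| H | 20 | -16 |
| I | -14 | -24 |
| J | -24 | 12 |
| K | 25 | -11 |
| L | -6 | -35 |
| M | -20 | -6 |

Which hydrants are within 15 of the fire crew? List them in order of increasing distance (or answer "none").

Distances from (-3, -1):
A: 12.0
B: 26.1
C: 31.8
D: 22.8
E: 29.4
F: 31.0
G: 22.2
H: 27.5
I: 25.5
J: 24.7
K: 29.7
L: 34.1
M: 17.7
Threshold 15: A (12.0) is within range.

A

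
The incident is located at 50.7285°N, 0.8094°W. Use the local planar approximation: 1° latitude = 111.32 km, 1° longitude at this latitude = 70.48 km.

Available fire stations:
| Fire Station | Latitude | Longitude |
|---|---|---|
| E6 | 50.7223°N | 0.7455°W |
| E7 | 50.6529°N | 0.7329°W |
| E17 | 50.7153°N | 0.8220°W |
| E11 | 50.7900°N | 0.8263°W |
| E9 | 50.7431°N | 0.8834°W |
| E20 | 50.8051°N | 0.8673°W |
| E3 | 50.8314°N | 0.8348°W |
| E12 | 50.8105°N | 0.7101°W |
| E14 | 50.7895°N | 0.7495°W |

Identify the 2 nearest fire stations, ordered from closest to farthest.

E17, E6

Distances from 50.7285°N, 0.8094°W:
E6: √((-0.0062·111.32)² + (0.0639·70.48)²) = √(0.476354 + 20.283061) = 4.5563 km
E7: √((-0.0756·111.32)² + (0.0765·70.48)²) = √(70.825555 + 29.070645) = 9.9948 km
E17: √((-0.0132·111.32)² + (-0.0126·70.48)²) = √(2.159207 + 0.788629) = 1.7169 km
E11: √((0.0615·111.32)² + (-0.0169·70.48)²) = √(46.870181 + 1.418748) = 6.9490 km
E9: √((0.0146·111.32)² + (-0.0740·70.48)²) = √(2.641509 + 27.201649) = 5.4629 km
E20: √((0.0766·111.32)² + (-0.0579·70.48)²) = √(72.711639 + 16.652863) = 9.4533 km
E3: √((0.1029·111.32)² + (-0.0254·70.48)²) = √(131.213085 + 3.204787) = 11.5939 km
E12: √((0.0820·111.32)² + (0.0993·70.48)²) = √(83.324765 + 48.981298) = 11.5024 km
E14: √((0.0610·111.32)² + (0.0599·70.48)²) = √(46.111162 + 17.823190) = 7.9959 km
Sorted: E17 (1.7169 km) < E6 (4.5563 km) < E9 (5.4629 km) < E11 (6.9490 km) < …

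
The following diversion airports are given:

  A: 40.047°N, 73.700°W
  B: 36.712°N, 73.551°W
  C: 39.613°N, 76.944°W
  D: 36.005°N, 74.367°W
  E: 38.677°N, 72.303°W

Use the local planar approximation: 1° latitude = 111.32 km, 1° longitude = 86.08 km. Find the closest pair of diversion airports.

B and D

Pairwise distances:
A–B: 371.474 km
A–C: 283.392 km
A–D: 453.604 km
A–E: 194.216 km
B–C: 435.424 km
B–D: 105.490 km
B–E: 243.700 km
C–D: 458.829 km
C–E: 412.862 km
D–E: 346.469 km
Closest pair: B–D at 105.490 km.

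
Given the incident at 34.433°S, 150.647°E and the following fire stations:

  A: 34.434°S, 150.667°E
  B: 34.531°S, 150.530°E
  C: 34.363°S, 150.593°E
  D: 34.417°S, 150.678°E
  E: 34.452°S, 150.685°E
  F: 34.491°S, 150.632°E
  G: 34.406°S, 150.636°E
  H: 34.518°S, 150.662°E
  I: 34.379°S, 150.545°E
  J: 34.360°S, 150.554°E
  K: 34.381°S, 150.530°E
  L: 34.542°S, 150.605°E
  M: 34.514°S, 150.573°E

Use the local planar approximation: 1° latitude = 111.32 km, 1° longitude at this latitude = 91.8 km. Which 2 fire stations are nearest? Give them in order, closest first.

Distances from 34.433°S, 150.647°E:
A: √((-0.001·111.32)² + (0.020·91.8)²) = √(0.01239 + 3.37090) = 1.839 km
B: √((-0.098·111.32)² + (-0.117·91.8)²) = √(119.01414 + 115.36049) = 15.309 km
C: √((0.070·111.32)² + (-0.054·91.8)²) = √(60.72150 + 24.57383) = 9.236 km
D: √((0.016·111.32)² + (0.031·91.8)²) = √(3.17239 + 8.09858) = 3.357 km
E: √((-0.019·111.32)² + (0.038·91.8)²) = √(4.47356 + 12.16893) = 4.080 km
F: √((-0.058·111.32)² + (-0.015·91.8)²) = √(41.68717 + 1.89613) = 6.602 km
G: √((0.027·111.32)² + (-0.011·91.8)²) = √(9.03387 + 1.01970) = 3.171 km
H: √((-0.085·111.32)² + (0.015·91.8)²) = √(89.53323 + 1.89613) = 9.562 km
I: √((0.054·111.32)² + (-0.102·91.8)²) = √(36.13549 + 87.67700) = 11.127 km
J: √((0.073·111.32)² + (-0.093·91.8)²) = √(66.03773 + 72.88720) = 11.787 km
K: √((0.052·111.32)² + (-0.117·91.8)²) = √(33.50835 + 115.36049) = 12.201 km
L: √((-0.109·111.32)² + (-0.042·91.8)²) = √(147.23104 + 14.86565) = 12.732 km
M: √((-0.081·111.32)² + (-0.074·91.8)²) = √(81.30485 + 46.14757) = 11.289 km
Sorted: A (1.839 km) < G (3.171 km) < D (3.357 km) < E (4.080 km) < …

A, G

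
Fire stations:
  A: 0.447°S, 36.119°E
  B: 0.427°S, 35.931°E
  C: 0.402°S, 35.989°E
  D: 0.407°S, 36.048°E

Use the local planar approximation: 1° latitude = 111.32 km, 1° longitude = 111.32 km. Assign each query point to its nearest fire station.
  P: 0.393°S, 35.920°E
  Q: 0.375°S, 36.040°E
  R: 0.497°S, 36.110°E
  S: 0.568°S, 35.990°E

P at 0.393°S, 35.920°E:
  A: 22.954 km
  B: 3.978 km
  C: 7.746 km
  D: 14.334 km
  → nearest: B (3.978 km)
Q at 0.375°S, 36.040°E:
  A: 11.899 km
  B: 13.444 km
  C: 6.424 km
  D: 3.672 km
  → nearest: D (3.672 km)
R at 0.497°S, 36.110°E:
  A: 5.655 km
  B: 21.396 km
  C: 17.125 km
  D: 12.166 km
  → nearest: A (5.655 km)
S at 0.568°S, 35.990°E:
  A: 19.689 km
  B: 17.015 km
  C: 18.479 km
  D: 19.050 km
  → nearest: B (17.015 km)

P→B; Q→D; R→A; S→B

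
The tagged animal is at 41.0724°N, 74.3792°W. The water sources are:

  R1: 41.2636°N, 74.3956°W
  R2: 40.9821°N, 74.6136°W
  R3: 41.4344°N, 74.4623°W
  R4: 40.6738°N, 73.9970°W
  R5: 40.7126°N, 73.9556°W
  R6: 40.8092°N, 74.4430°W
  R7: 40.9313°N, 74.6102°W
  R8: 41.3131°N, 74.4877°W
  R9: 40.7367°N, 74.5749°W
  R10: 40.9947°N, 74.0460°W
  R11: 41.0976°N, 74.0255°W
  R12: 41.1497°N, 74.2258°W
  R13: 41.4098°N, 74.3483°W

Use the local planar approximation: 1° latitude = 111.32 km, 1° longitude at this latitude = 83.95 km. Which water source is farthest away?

R4

Distances from 41.0724°N, 74.3792°W:
R1: √((0.1912·111.32)² + (-0.0164·83.95)²) = √(453.025002 + 1.895523) = 21.3289 km
R2: √((-0.0903·111.32)² + (-0.2344·83.95)²) = √(101.046644 + 387.218961) = 22.0967 km
R3: √((0.3620·111.32)² + (-0.0831·83.95)²) = √(1623.915909 + 48.667994) = 40.8972 km
R4: √((-0.3986·111.32)² + (0.3822·83.95)²) = √(1968.887873 + 1029.491503) = 54.7575 km
R5: √((-0.3598·111.32)² + (0.4236·83.95)²) = √(1604.237682 + 1264.600368) = 53.5615 km
R6: √((-0.2632·111.32)² + (-0.0638·83.95)²) = √(858.456247 + 28.686843) = 29.7849 km
R7: √((-0.1411·111.32)² + (-0.2310·83.95)²) = √(246.717765 + 376.067117) = 24.9557 km
R8: √((0.2407·111.32)² + (-0.1085·83.95)²) = √(717.957234 + 82.966139) = 28.3006 km
R9: √((-0.3357·111.32)² + (-0.1957·83.95)²) = √(1396.526168 + 269.912534) = 40.8220 km
R10: √((-0.0777·111.32)² + (0.3332·83.95)²) = √(74.814957 + 782.440616) = 29.2789 km
R11: √((0.0252·111.32)² + (0.3537·83.95)²) = √(7.869506 + 881.681078) = 29.8253 km
R12: √((0.0773·111.32)² + (0.1534·83.95)²) = √(74.046645 + 165.841081) = 15.4883 km
R13: √((0.3374·111.32)² + (0.0309·83.95)²) = √(1410.706125 + 6.729121) = 37.6488 km
Maximum: R4 at 54.7575 km.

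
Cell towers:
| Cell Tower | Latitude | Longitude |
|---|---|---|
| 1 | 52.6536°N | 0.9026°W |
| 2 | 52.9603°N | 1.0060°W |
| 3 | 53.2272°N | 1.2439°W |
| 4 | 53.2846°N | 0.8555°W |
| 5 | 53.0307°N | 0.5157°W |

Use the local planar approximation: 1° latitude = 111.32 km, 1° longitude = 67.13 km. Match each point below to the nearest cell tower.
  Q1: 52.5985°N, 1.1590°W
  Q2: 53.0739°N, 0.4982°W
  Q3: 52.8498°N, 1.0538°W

Q1→1; Q2→5; Q3→2

Q1 at 52.5985°N, 1.1590°W:
  1: 18.2724 km
  2: 41.5646 km
  3: 70.2186 km
  4: 79.0474 km
  5: 64.6509 km
  → nearest: 1 (18.2724 km)
Q2 at 53.0739°N, 0.4982°W:
  1: 54.0932 km
  2: 36.3587 km
  3: 52.8877 km
  4: 33.5477 km
  5: 4.9504 km
  → nearest: 5 (4.9504 km)
Q3 at 52.8498°N, 1.0538°W:
  1: 24.0843 km
  2: 12.7125 km
  3: 43.9076 km
  4: 50.1991 km
  5: 41.3567 km
  → nearest: 2 (12.7125 km)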